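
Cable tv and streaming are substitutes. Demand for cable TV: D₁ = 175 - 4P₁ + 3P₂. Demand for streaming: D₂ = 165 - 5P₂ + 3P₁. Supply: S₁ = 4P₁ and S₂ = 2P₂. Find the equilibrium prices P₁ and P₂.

P₁ = 1720/47, P₂ = 1845/47

Market 1: 175 - 4P₁ + 3P₂ = 4P₁ → 8P₁ - 3P₂ = 175.
Market 2: 7P₂ - 3P₁ = 165.
Eliminating P₂: 7×(1) + 3×(2) gives 47P₁ = 1720, so P₁ = 1720/47.
Back-substitute into (2): P₂ = (165 + 3×1720/47) / 7 = 1845/47.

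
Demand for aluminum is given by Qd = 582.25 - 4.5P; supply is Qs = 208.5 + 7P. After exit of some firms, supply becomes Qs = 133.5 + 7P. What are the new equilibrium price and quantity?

Original equilibrium: P* = 32.5, Q* = 436.
New equilibrium: 582.25 - 4.5P = 133.5 + 7P, so 448.75 = 11.5P and P' = 1795/46; Q' = 582.25 − 4.5(1795/46) = 9353/23.

P' = 1795/46, Q' = 9353/23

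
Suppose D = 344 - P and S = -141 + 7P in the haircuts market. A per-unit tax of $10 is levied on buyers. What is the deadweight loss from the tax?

Pre-tax equilibrium: P* = 60.625, Q* = 283.375.
Tax on buyers shifts demand to D = 344 − 1(P + 10) = 334 - P.
334 - P = -141 + 7P gives seller price Ps = 59.375; buyers pay Pb = 59.375 + 10 = 69.375.
New quantity: Q = 344 − 1(69.375) = 274.625.
DWL = ½ × 10 × (283.375 − 274.625) = 43.75.

Deadweight loss = 43.75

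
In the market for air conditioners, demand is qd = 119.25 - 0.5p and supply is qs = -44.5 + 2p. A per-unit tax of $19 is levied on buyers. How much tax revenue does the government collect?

Pre-tax equilibrium: p* = 65.5, q* = 86.5.
Tax on buyers shifts demand to qd = 119.25 − 0.5(p + 19) = 109.75 - 0.5p.
109.75 - 0.5p = -44.5 + 2p gives seller price ps = 61.7; buyers pay pb = 61.7 + 19 = 80.7.
New quantity: q = 119.25 − 0.5(80.7) = 78.9.
Revenue = 19 × 78.9 = 1499.1.

Tax revenue = 1499.1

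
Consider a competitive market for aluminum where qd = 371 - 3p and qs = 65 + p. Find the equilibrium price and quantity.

Set qd = qs: 371 - 3p = 65 + p.
306 = 4p, so p* = 76.5.
q* = 371 − 3(76.5) = 141.5.

p* = 76.5, q* = 141.5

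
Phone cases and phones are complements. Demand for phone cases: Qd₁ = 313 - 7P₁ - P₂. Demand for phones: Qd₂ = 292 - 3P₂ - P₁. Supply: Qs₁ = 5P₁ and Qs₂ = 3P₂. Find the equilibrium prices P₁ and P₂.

Market 1: 313 - 7P₁ - P₂ = 5P₁ → 12P₁ + P₂ = 313.
Market 2: 6P₂ + P₁ = 292.
Eliminating P₂: 6×(1) − 1×(2) gives 71P₁ = 1586, so P₁ = 1586/71.
Back-substitute into (2): P₂ = (292 − 1×1586/71) / 6 = 3191/71.

P₁ = 1586/71, P₂ = 3191/71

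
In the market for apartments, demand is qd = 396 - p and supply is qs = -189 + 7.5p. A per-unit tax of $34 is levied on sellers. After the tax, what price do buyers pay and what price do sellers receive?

Buyers pay 1680/17, sellers receive 1102/17

Pre-tax equilibrium: p* = 1170/17, q* = 5562/17.
Tax on sellers shifts supply to qs = -189 + 7.5(p − 34) = -444 + 7.5p.
396 - p = -444 + 7.5p gives buyer price pb = 1680/17; sellers receive ps = 1680/17 − 34 = 1102/17.
New quantity: q = 396 − 1(1680/17) = 5052/17.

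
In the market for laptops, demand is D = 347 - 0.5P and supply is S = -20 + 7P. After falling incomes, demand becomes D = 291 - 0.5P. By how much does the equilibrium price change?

ΔP = -112/15

Original equilibrium: P* = 734/15, Q* = 4838/15.
New equilibrium: 291 - 0.5P = -20 + 7P, so 311 = 7.5P and P' = 622/15; Q' = 291 − 0.5(622/15) = 4054/15.
Change in price: 622/15 − 734/15 = -112/15.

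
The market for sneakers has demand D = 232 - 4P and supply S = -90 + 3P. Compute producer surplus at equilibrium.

Producer surplus = 384

Equilibrium: 232 - 4P = -90 + 3P gives P* = 46, Q* = 48.
Supply starts at P = 30 (where S = 0).
PS = ½(46 − 30)(48) = 384.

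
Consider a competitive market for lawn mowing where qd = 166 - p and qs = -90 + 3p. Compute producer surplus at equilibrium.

Producer surplus = 1734

Equilibrium: 166 - p = -90 + 3p gives p* = 64, q* = 102.
Supply starts at p = 30 (where qs = 0).
PS = ½(64 − 30)(102) = 1734.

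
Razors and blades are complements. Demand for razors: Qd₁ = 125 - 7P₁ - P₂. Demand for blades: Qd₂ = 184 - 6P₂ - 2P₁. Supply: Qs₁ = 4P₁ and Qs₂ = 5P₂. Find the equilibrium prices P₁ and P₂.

P₁ = 1191/119, P₂ = 1774/119

Market 1: 125 - 7P₁ - P₂ = 4P₁ → 11P₁ + P₂ = 125.
Market 2: 11P₂ + 2P₁ = 184.
Eliminating P₂: 11×(1) − 1×(2) gives 119P₁ = 1191, so P₁ = 1191/119.
Back-substitute into (2): P₂ = (184 − 2×1191/119) / 11 = 1774/119.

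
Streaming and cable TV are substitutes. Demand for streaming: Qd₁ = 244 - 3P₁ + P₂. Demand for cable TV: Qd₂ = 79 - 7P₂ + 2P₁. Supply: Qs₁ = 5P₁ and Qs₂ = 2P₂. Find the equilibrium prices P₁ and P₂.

Market 1: 244 - 3P₁ + P₂ = 5P₁ → 8P₁ - P₂ = 244.
Market 2: 9P₂ - 2P₁ = 79.
Eliminating P₂: 9×(1) + 1×(2) gives 70P₁ = 2275, so P₁ = 32.5.
Back-substitute into (2): P₂ = (79 + 2×32.5) / 9 = 16.

P₁ = 32.5, P₂ = 16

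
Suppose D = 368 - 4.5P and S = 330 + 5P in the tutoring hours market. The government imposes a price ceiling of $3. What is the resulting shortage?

Equilibrium price would be P* = 4, so the ceiling at 3 binds.
At P = 3: D = 368 − 4.5(3) = 354.5, S = 330 + 5(3) = 345.
Shortage = 354.5 − 345 = 9.5.

Shortage = 9.5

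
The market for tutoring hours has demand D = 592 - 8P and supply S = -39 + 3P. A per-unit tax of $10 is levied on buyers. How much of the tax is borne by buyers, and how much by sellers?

Buyers bear 30/11, sellers bear 80/11

Pre-tax equilibrium: P* = 631/11, Q* = 1464/11.
Tax on buyers shifts demand to D = 592 − 8(P + 10) = 512 - 8P.
512 - 8P = -39 + 3P gives seller price Ps = 551/11; buyers pay Pb = 551/11 + 10 = 661/11.
New quantity: Q = 592 − 8(661/11) = 1224/11.
Buyer burden = 661/11 − 631/11 = 30/11; seller burden = 631/11 − 551/11 = 80/11.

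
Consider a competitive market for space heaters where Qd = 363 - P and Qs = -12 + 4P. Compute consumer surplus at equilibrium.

Equilibrium: 363 - P = -12 + 4P gives P* = 75, Q* = 288.
Demand choke price (Qd = 0): P = 363.
CS = ½(363 − 75)(288) = 41472.

Consumer surplus = 41472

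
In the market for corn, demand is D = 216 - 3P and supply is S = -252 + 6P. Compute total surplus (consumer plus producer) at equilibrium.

Total surplus = 900

Equilibrium: 216 - 3P = -252 + 6P gives P* = 52, Q* = 60.
Demand choke price: P = 72; supply starts at P = 42.
CS = ½(72 − 52)(60) = 600; PS = ½(52 − 42)(60) = 300.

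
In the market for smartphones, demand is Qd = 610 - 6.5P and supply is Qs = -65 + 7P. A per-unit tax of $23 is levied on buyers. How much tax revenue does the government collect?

Tax revenue = 128846/27

Pre-tax equilibrium: P* = 50, Q* = 285.
Tax on buyers shifts demand to Qd = 610 − 6.5(P + 23) = 460.5 - 6.5P.
460.5 - 6.5P = -65 + 7P gives seller price Ps = 1051/27; buyers pay Pb = 1051/27 + 23 = 1672/27.
New quantity: Q = 610 − 6.5(1672/27) = 5602/27.
Revenue = 23 × 5602/27 = 128846/27.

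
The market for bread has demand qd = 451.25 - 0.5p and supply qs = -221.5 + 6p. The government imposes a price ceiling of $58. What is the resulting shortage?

Equilibrium price would be p* = 103.5, so the ceiling at 58 binds.
At p = 58: qd = 451.25 − 0.5(58) = 422.25, qs = -221.5 + 6(58) = 126.5.
Shortage = 422.25 − 126.5 = 295.75.

Shortage = 295.75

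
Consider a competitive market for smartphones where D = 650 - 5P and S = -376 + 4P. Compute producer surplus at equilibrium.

Equilibrium: 650 - 5P = -376 + 4P gives P* = 114, Q* = 80.
Supply starts at P = 94 (where S = 0).
PS = ½(114 − 94)(80) = 800.

Producer surplus = 800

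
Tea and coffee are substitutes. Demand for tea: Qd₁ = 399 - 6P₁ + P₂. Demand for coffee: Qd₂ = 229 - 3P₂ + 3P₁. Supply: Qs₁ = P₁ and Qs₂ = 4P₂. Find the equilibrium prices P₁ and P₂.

Market 1: 399 - 6P₁ + P₂ = P₁ → 7P₁ - P₂ = 399.
Market 2: 7P₂ - 3P₁ = 229.
Eliminating P₂: 7×(1) + 1×(2) gives 46P₁ = 3022, so P₁ = 1511/23.
Back-substitute into (2): P₂ = (229 + 3×1511/23) / 7 = 1400/23.

P₁ = 1511/23, P₂ = 1400/23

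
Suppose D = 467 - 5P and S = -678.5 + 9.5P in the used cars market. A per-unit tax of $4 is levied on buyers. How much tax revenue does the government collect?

Tax revenue = 6832/29

Pre-tax equilibrium: P* = 79, Q* = 72.
Tax on buyers shifts demand to D = 467 − 5(P + 4) = 447 - 5P.
447 - 5P = -678.5 + 9.5P gives seller price Ps = 2251/29; buyers pay Pb = 2251/29 + 4 = 2367/29.
New quantity: Q = 467 − 5(2367/29) = 1708/29.
Revenue = 4 × 1708/29 = 6832/29.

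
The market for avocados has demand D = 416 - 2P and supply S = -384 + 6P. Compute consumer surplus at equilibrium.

Consumer surplus = 11664

Equilibrium: 416 - 2P = -384 + 6P gives P* = 100, Q* = 216.
Demand choke price (D = 0): P = 208.
CS = ½(208 − 100)(216) = 11664.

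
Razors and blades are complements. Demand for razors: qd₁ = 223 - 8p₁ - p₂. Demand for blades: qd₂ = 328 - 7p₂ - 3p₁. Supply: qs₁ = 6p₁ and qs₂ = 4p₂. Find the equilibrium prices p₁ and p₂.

p₁ = 2125/151, p₂ = 3923/151

Market 1: 223 - 8p₁ - p₂ = 6p₁ → 14p₁ + p₂ = 223.
Market 2: 11p₂ + 3p₁ = 328.
Eliminating p₂: 11×(1) − 1×(2) gives 151p₁ = 2125, so p₁ = 2125/151.
Back-substitute into (2): p₂ = (328 − 3×2125/151) / 11 = 3923/151.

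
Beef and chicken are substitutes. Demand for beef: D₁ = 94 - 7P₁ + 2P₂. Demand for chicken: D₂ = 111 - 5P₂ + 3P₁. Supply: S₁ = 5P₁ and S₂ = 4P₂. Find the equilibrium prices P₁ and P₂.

Market 1: 94 - 7P₁ + 2P₂ = 5P₁ → 12P₁ - 2P₂ = 94.
Market 2: 9P₂ - 3P₁ = 111.
Eliminating P₂: 9×(1) + 2×(2) gives 102P₁ = 1068, so P₁ = 178/17.
Back-substitute into (2): P₂ = (111 + 3×178/17) / 9 = 269/17.

P₁ = 178/17, P₂ = 269/17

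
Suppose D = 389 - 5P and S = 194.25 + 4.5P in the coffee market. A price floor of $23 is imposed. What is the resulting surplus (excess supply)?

Surplus = 23.75

Equilibrium price would be P* = 20.5, so the floor at 23 binds.
At P = 23: D = 274, S = 297.75.
Surplus = 297.75 − 274 = 23.75.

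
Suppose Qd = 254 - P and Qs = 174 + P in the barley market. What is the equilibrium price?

Set Qd = Qs: 254 - P = 174 + P.
80 = 2P, so P* = 40.
Q* = 254 − 1(40) = 214.

P* = 40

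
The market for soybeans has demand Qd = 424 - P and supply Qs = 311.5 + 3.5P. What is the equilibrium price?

P* = 25

Set Qd = Qs: 424 - P = 311.5 + 3.5P.
112.5 = 4.5P, so P* = 25.
Q* = 424 − 1(25) = 399.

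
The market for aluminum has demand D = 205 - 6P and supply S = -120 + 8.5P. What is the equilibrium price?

P* = 650/29

Set D = S: 205 - 6P = -120 + 8.5P.
325 = 14.5P, so P* = 650/29.
Q* = 205 − 6(650/29) = 2045/29.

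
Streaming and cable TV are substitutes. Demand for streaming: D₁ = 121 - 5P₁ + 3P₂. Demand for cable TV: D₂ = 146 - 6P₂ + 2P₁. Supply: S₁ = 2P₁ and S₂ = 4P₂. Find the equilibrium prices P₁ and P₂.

Market 1: 121 - 5P₁ + 3P₂ = 2P₁ → 7P₁ - 3P₂ = 121.
Market 2: 10P₂ - 2P₁ = 146.
Eliminating P₂: 10×(1) + 3×(2) gives 64P₁ = 1648, so P₁ = 25.75.
Back-substitute into (2): P₂ = (146 + 2×25.75) / 10 = 19.75.

P₁ = 25.75, P₂ = 19.75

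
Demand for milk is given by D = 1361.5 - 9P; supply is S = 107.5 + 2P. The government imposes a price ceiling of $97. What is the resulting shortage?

Shortage = 187

Equilibrium price would be P* = 114, so the ceiling at 97 binds.
At P = 97: D = 1361.5 − 9(97) = 488.5, S = 107.5 + 2(97) = 301.5.
Shortage = 488.5 − 301.5 = 187.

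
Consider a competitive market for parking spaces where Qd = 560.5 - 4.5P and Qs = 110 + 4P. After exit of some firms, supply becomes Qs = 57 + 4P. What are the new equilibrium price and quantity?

Original equilibrium: P* = 53, Q* = 322.
New equilibrium: 560.5 - 4.5P = 57 + 4P, so 503.5 = 8.5P and P' = 1007/17; Q' = 560.5 − 4.5(1007/17) = 4997/17.

P' = 1007/17, Q' = 4997/17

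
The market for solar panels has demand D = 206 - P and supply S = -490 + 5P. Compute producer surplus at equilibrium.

Equilibrium: 206 - P = -490 + 5P gives P* = 116, Q* = 90.
Supply starts at P = 98 (where S = 0).
PS = ½(116 − 98)(90) = 810.

Producer surplus = 810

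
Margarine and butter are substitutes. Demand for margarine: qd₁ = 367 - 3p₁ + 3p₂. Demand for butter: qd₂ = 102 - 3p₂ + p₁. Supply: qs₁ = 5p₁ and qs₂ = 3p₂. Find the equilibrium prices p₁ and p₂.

Market 1: 367 - 3p₁ + 3p₂ = 5p₁ → 8p₁ - 3p₂ = 367.
Market 2: 6p₂ - p₁ = 102.
Eliminating p₂: 6×(1) + 3×(2) gives 45p₁ = 2508, so p₁ = 836/15.
Back-substitute into (2): p₂ = (102 + 1×836/15) / 6 = 1183/45.

p₁ = 836/15, p₂ = 1183/45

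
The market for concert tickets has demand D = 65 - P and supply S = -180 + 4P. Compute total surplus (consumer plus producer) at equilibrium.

Equilibrium: 65 - P = -180 + 4P gives P* = 49, Q* = 16.
Demand choke price: P = 65; supply starts at P = 45.
CS = ½(65 − 49)(16) = 128; PS = ½(49 − 45)(16) = 32.

Total surplus = 160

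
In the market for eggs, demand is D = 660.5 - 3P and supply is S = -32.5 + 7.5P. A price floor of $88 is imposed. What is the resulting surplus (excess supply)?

Equilibrium price would be P* = 66, so the floor at 88 binds.
At P = 88: D = 396.5, S = 627.5.
Surplus = 627.5 − 396.5 = 231.

Surplus = 231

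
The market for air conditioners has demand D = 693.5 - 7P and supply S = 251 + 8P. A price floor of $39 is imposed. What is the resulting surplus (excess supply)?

Surplus = 142.5

Equilibrium price would be P* = 29.5, so the floor at 39 binds.
At P = 39: D = 420.5, S = 563.
Surplus = 563 − 420.5 = 142.5.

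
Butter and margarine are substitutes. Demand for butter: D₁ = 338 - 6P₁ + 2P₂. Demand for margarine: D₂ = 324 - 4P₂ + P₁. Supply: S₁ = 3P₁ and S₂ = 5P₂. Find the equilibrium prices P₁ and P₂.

P₁ = 3690/79, P₂ = 3254/79

Market 1: 338 - 6P₁ + 2P₂ = 3P₁ → 9P₁ - 2P₂ = 338.
Market 2: 9P₂ - P₁ = 324.
Eliminating P₂: 9×(1) + 2×(2) gives 79P₁ = 3690, so P₁ = 3690/79.
Back-substitute into (2): P₂ = (324 + 1×3690/79) / 9 = 3254/79.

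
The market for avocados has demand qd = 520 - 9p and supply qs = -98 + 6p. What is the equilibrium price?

Set qd = qs: 520 - 9p = -98 + 6p.
618 = 15p, so p* = 41.2.
q* = 520 − 9(41.2) = 149.2.

p* = 41.2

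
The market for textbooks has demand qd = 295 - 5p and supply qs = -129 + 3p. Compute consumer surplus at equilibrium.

Equilibrium: 295 - 5p = -129 + 3p gives p* = 53, q* = 30.
Demand choke price (qd = 0): p = 59.
CS = ½(59 − 53)(30) = 90.

Consumer surplus = 90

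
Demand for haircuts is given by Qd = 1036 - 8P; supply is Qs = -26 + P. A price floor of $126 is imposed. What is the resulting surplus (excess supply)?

Surplus = 72

Equilibrium price would be P* = 118, so the floor at 126 binds.
At P = 126: Qd = 28, Qs = 100.
Surplus = 100 − 28 = 72.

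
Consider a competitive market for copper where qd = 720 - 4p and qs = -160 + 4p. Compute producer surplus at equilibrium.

Producer surplus = 9800

Equilibrium: 720 - 4p = -160 + 4p gives p* = 110, q* = 280.
Supply starts at p = 40 (where qs = 0).
PS = ½(110 − 40)(280) = 9800.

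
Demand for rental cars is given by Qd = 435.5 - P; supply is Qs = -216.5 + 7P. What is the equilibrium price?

Set Qd = Qs: 435.5 - P = -216.5 + 7P.
652 = 8P, so P* = 81.5.
Q* = 435.5 − 1(81.5) = 354.

P* = 81.5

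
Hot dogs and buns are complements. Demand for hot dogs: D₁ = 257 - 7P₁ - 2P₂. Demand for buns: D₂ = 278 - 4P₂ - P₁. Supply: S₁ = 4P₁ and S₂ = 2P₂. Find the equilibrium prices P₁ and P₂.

P₁ = 15.40625, P₂ = 43.765625

Market 1: 257 - 7P₁ - 2P₂ = 4P₁ → 11P₁ + 2P₂ = 257.
Market 2: 6P₂ + P₁ = 278.
Eliminating P₂: 6×(1) − 2×(2) gives 64P₁ = 986, so P₁ = 15.40625.
Back-substitute into (2): P₂ = (278 − 1×15.40625) / 6 = 43.765625.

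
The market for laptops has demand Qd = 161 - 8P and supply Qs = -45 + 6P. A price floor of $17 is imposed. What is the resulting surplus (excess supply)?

Surplus = 32

Equilibrium price would be P* = 103/7, so the floor at 17 binds.
At P = 17: Qd = 25, Qs = 57.
Surplus = 57 − 25 = 32.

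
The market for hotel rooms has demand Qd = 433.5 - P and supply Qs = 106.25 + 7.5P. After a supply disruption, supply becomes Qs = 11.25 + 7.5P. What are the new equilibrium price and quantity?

Original equilibrium: P* = 38.5, Q* = 395.
New equilibrium: 433.5 - P = 11.25 + 7.5P, so 422.25 = 8.5P and P' = 1689/34; Q' = 433.5 − 1(1689/34) = 6525/17.

P' = 1689/34, Q' = 6525/17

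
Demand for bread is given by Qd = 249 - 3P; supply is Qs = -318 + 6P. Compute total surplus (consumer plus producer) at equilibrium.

Total surplus = 900

Equilibrium: 249 - 3P = -318 + 6P gives P* = 63, Q* = 60.
Demand choke price: P = 83; supply starts at P = 53.
CS = ½(83 − 63)(60) = 600; PS = ½(63 − 53)(60) = 300.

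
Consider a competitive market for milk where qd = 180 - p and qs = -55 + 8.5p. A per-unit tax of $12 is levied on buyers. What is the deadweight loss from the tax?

Pre-tax equilibrium: p* = 470/19, q* = 2950/19.
Tax on buyers shifts demand to qd = 180 − 1(p + 12) = 168 - p.
168 - p = -55 + 8.5p gives seller price ps = 446/19; buyers pay pb = 446/19 + 12 = 674/19.
New quantity: q = 180 − 1(674/19) = 2746/19.
DWL = ½ × 12 × (2950/19 − 2746/19) = 1224/19.

Deadweight loss = 1224/19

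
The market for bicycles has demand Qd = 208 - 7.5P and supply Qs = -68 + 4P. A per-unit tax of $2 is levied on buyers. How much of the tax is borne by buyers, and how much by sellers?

Buyers bear 16/23, sellers bear 30/23

Pre-tax equilibrium: P* = 24, Q* = 28.
Tax on buyers shifts demand to Qd = 208 − 7.5(P + 2) = 193 - 7.5P.
193 - 7.5P = -68 + 4P gives seller price Ps = 522/23; buyers pay Pb = 522/23 + 2 = 568/23.
New quantity: Q = 208 − 7.5(568/23) = 524/23.
Buyer burden = 568/23 − 24 = 16/23; seller burden = 24 − 522/23 = 30/23.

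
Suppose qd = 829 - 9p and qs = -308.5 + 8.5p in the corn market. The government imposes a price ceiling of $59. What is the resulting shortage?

Shortage = 105

Equilibrium price would be p* = 65, so the ceiling at 59 binds.
At p = 59: qd = 829 − 9(59) = 298, qs = -308.5 + 8.5(59) = 193.
Shortage = 298 − 193 = 105.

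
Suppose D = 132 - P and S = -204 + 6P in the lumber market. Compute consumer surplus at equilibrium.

Consumer surplus = 3528

Equilibrium: 132 - P = -204 + 6P gives P* = 48, Q* = 84.
Demand choke price (D = 0): P = 132.
CS = ½(132 − 48)(84) = 3528.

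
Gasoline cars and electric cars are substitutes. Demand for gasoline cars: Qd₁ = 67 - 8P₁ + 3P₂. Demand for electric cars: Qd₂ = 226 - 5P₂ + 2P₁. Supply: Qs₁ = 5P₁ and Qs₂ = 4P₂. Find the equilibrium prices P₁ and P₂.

P₁ = 427/37, P₂ = 1024/37

Market 1: 67 - 8P₁ + 3P₂ = 5P₁ → 13P₁ - 3P₂ = 67.
Market 2: 9P₂ - 2P₁ = 226.
Eliminating P₂: 9×(1) + 3×(2) gives 111P₁ = 1281, so P₁ = 427/37.
Back-substitute into (2): P₂ = (226 + 2×427/37) / 9 = 1024/37.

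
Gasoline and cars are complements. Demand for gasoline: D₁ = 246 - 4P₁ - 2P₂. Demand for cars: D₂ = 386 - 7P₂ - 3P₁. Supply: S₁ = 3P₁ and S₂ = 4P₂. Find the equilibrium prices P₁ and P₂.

Market 1: 246 - 4P₁ - 2P₂ = 3P₁ → 7P₁ + 2P₂ = 246.
Market 2: 11P₂ + 3P₁ = 386.
Eliminating P₂: 11×(1) − 2×(2) gives 71P₁ = 1934, so P₁ = 1934/71.
Back-substitute into (2): P₂ = (386 − 3×1934/71) / 11 = 1964/71.

P₁ = 1934/71, P₂ = 1964/71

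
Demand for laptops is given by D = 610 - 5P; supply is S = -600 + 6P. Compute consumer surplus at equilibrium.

Equilibrium: 610 - 5P = -600 + 6P gives P* = 110, Q* = 60.
Demand choke price (D = 0): P = 122.
CS = ½(122 − 110)(60) = 360.

Consumer surplus = 360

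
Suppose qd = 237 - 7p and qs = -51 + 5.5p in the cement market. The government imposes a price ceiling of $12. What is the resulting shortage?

Shortage = 138

Equilibrium price would be p* = 23.04, so the ceiling at 12 binds.
At p = 12: qd = 237 − 7(12) = 153, qs = -51 + 5.5(12) = 15.
Shortage = 153 − 15 = 138.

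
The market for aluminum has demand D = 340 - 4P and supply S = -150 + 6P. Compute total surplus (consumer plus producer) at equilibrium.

Equilibrium: 340 - 4P = -150 + 6P gives P* = 49, Q* = 144.
Demand choke price: P = 85; supply starts at P = 25.
CS = ½(85 − 49)(144) = 2592; PS = ½(49 − 25)(144) = 1728.

Total surplus = 4320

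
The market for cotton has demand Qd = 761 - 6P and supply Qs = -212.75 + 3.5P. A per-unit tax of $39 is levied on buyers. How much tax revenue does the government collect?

Tax revenue = 44304/19

Pre-tax equilibrium: P* = 102.5, Q* = 146.
Tax on buyers shifts demand to Qd = 761 − 6(P + 39) = 527 - 6P.
527 - 6P = -212.75 + 3.5P gives seller price Ps = 2959/38; buyers pay Pb = 2959/38 + 39 = 4441/38.
New quantity: Q = 761 − 6(4441/38) = 1136/19.
Revenue = 39 × 1136/19 = 44304/19.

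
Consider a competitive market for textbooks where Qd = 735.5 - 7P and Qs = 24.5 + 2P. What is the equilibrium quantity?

Set Qd = Qs: 735.5 - 7P = 24.5 + 2P.
711 = 9P, so P* = 79.
Q* = 735.5 − 7(79) = 182.5.

Q* = 182.5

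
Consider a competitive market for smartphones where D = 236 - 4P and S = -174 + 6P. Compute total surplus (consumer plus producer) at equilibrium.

Equilibrium: 236 - 4P = -174 + 6P gives P* = 41, Q* = 72.
Demand choke price: P = 59; supply starts at P = 29.
CS = ½(59 − 41)(72) = 648; PS = ½(41 − 29)(72) = 432.

Total surplus = 1080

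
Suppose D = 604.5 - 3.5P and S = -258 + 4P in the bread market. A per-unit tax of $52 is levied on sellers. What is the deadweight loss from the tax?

Deadweight loss = 37856/15

Pre-tax equilibrium: P* = 115, Q* = 202.
Tax on sellers shifts supply to S = -258 + 4(P − 52) = -466 + 4P.
604.5 - 3.5P = -466 + 4P gives buyer price Pb = 2141/15; sellers receive Ps = 2141/15 − 52 = 1361/15.
New quantity: Q = 604.5 − 3.5(2141/15) = 1574/15.
DWL = ½ × 52 × (202 − 1574/15) = 37856/15.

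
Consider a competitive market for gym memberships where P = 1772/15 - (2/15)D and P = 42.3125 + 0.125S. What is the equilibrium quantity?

Q* = 293.5

Set the two price expressions equal: 1772/15 - (2/15)Q = 42.3125 + 0.125Q.
18197/240 = (31/120)Q, so Q* = 293.5.
P* = 1772/15 − (2/15)(293.5) = 79.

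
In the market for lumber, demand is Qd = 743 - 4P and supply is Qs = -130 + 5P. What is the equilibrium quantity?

Set Qd = Qs: 743 - 4P = -130 + 5P.
873 = 9P, so P* = 97.
Q* = 743 − 4(97) = 355.

Q* = 355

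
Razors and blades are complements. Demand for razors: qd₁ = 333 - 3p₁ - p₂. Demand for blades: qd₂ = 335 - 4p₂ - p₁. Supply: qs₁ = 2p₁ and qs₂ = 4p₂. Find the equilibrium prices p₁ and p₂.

Market 1: 333 - 3p₁ - p₂ = 2p₁ → 5p₁ + p₂ = 333.
Market 2: 8p₂ + p₁ = 335.
Eliminating p₂: 8×(1) − 1×(2) gives 39p₁ = 2329, so p₁ = 2329/39.
Back-substitute into (2): p₂ = (335 − 1×2329/39) / 8 = 1342/39.

p₁ = 2329/39, p₂ = 1342/39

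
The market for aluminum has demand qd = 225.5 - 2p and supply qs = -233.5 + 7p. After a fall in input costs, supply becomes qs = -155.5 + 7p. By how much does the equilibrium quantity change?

Δq = 52/3

Original equilibrium: p* = 51, q* = 123.5.
New equilibrium: 225.5 - 2p = -155.5 + 7p, so 381 = 9p and p' = 127/3; q' = 225.5 − 2(127/3) = 845/6.
Change in quantity: 845/6 − 123.5 = 52/3.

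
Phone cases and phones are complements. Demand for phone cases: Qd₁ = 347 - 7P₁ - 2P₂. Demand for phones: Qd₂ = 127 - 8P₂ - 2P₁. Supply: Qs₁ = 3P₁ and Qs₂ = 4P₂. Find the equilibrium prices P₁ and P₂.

P₁ = 1955/58, P₂ = 144/29

Market 1: 347 - 7P₁ - 2P₂ = 3P₁ → 10P₁ + 2P₂ = 347.
Market 2: 12P₂ + 2P₁ = 127.
Eliminating P₂: 12×(1) − 2×(2) gives 116P₁ = 3910, so P₁ = 1955/58.
Back-substitute into (2): P₂ = (127 − 2×1955/58) / 12 = 144/29.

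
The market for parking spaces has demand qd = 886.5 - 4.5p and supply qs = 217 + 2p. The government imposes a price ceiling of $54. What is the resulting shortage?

Equilibrium price would be p* = 103, so the ceiling at 54 binds.
At p = 54: qd = 886.5 − 4.5(54) = 643.5, qs = 217 + 2(54) = 325.
Shortage = 643.5 − 325 = 318.5.

Shortage = 318.5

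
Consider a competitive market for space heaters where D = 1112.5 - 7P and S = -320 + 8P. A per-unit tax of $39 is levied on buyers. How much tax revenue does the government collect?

Tax revenue = 11637.6

Pre-tax equilibrium: P* = 95.5, Q* = 444.
Tax on buyers shifts demand to D = 1112.5 − 7(P + 39) = 839.5 - 7P.
839.5 - 7P = -320 + 8P gives seller price Ps = 77.3; buyers pay Pb = 77.3 + 39 = 116.3.
New quantity: Q = 1112.5 − 7(116.3) = 298.4.
Revenue = 39 × 298.4 = 11637.6.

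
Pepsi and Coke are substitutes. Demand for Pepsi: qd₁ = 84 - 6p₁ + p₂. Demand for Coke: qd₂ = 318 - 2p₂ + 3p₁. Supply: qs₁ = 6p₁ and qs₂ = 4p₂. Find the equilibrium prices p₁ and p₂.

Market 1: 84 - 6p₁ + p₂ = 6p₁ → 12p₁ - p₂ = 84.
Market 2: 6p₂ - 3p₁ = 318.
Eliminating p₂: 6×(1) + 1×(2) gives 69p₁ = 822, so p₁ = 274/23.
Back-substitute into (2): p₂ = (318 + 3×274/23) / 6 = 1356/23.

p₁ = 274/23, p₂ = 1356/23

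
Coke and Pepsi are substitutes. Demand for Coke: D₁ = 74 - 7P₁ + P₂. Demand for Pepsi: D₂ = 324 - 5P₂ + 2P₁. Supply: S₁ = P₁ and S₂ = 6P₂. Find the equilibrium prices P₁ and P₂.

P₁ = 569/43, P₂ = 1370/43

Market 1: 74 - 7P₁ + P₂ = P₁ → 8P₁ - P₂ = 74.
Market 2: 11P₂ - 2P₁ = 324.
Eliminating P₂: 11×(1) + 1×(2) gives 86P₁ = 1138, so P₁ = 569/43.
Back-substitute into (2): P₂ = (324 + 2×569/43) / 11 = 1370/43.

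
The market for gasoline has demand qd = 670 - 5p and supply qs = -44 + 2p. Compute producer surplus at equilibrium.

Producer surplus = 6400

Equilibrium: 670 - 5p = -44 + 2p gives p* = 102, q* = 160.
Supply starts at p = 22 (where qs = 0).
PS = ½(102 − 22)(160) = 6400.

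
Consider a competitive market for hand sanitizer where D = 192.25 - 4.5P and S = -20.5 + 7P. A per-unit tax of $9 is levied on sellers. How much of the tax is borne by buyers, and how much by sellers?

Pre-tax equilibrium: P* = 18.5, Q* = 109.
Tax on sellers shifts supply to S = -20.5 + 7(P − 9) = -83.5 + 7P.
192.25 - 4.5P = -83.5 + 7P gives buyer price Pb = 1103/46; sellers receive Ps = 1103/46 − 9 = 689/46.
New quantity: Q = 192.25 − 4.5(1103/46) = 1940/23.
Buyer burden = 1103/46 − 18.5 = 126/23; seller burden = 18.5 − 689/46 = 81/23.

Buyers bear 126/23, sellers bear 81/23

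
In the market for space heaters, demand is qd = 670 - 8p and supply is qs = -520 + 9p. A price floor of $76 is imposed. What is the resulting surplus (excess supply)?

Surplus = 102

Equilibrium price would be p* = 70, so the floor at 76 binds.
At p = 76: qd = 62, qs = 164.
Surplus = 164 − 62 = 102.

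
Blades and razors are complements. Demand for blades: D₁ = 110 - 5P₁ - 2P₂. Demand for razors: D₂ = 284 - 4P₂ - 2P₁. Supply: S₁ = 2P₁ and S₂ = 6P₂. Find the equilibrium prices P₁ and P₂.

P₁ = 266/33, P₂ = 884/33

Market 1: 110 - 5P₁ - 2P₂ = 2P₁ → 7P₁ + 2P₂ = 110.
Market 2: 10P₂ + 2P₁ = 284.
Eliminating P₂: 10×(1) − 2×(2) gives 66P₁ = 532, so P₁ = 266/33.
Back-substitute into (2): P₂ = (284 − 2×266/33) / 10 = 884/33.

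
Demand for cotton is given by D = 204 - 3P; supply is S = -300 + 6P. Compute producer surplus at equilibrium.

Equilibrium: 204 - 3P = -300 + 6P gives P* = 56, Q* = 36.
Supply starts at P = 50 (where S = 0).
PS = ½(56 − 50)(36) = 108.

Producer surplus = 108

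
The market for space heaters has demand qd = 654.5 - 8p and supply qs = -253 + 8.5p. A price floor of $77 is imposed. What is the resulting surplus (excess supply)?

Equilibrium price would be p* = 55, so the floor at 77 binds.
At p = 77: qd = 38.5, qs = 401.5.
Surplus = 401.5 − 38.5 = 363.

Surplus = 363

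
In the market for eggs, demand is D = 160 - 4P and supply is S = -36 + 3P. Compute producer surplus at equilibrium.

Producer surplus = 384

Equilibrium: 160 - 4P = -36 + 3P gives P* = 28, Q* = 48.
Supply starts at P = 12 (where S = 0).
PS = ½(28 − 12)(48) = 384.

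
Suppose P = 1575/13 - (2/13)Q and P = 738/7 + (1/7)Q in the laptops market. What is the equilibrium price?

Set the two price expressions equal: 1575/13 - (2/13)Q = 738/7 + (1/7)Q.
1431/91 = (27/91)Q, so Q* = 53.
P* = 1575/13 − (2/13)(53) = 113.

P* = 113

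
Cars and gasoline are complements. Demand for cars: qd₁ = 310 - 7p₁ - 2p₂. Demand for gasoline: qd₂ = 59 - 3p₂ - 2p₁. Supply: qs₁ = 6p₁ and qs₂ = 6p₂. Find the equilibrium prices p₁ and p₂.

Market 1: 310 - 7p₁ - 2p₂ = 6p₁ → 13p₁ + 2p₂ = 310.
Market 2: 9p₂ + 2p₁ = 59.
Eliminating p₂: 9×(1) − 2×(2) gives 113p₁ = 2672, so p₁ = 2672/113.
Back-substitute into (2): p₂ = (59 − 2×2672/113) / 9 = 147/113.

p₁ = 2672/113, p₂ = 147/113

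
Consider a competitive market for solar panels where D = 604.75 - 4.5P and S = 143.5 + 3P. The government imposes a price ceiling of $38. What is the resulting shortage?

Shortage = 176.25

Equilibrium price would be P* = 61.5, so the ceiling at 38 binds.
At P = 38: D = 604.75 − 4.5(38) = 433.75, S = 143.5 + 3(38) = 257.5.
Shortage = 433.75 − 257.5 = 176.25.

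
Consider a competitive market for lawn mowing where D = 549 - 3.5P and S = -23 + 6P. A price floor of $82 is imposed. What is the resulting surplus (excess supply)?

Equilibrium price would be P* = 1144/19, so the floor at 82 binds.
At P = 82: D = 262, S = 469.
Surplus = 469 − 262 = 207.

Surplus = 207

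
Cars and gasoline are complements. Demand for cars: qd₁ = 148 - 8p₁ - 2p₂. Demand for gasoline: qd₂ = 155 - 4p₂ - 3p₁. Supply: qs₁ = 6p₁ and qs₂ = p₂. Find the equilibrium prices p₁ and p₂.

p₁ = 6.71875, p₂ = 26.96875

Market 1: 148 - 8p₁ - 2p₂ = 6p₁ → 14p₁ + 2p₂ = 148.
Market 2: 5p₂ + 3p₁ = 155.
Eliminating p₂: 5×(1) − 2×(2) gives 64p₁ = 430, so p₁ = 6.71875.
Back-substitute into (2): p₂ = (155 − 3×6.71875) / 5 = 26.96875.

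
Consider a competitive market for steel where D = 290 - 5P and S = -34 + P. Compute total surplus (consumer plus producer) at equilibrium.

Equilibrium: 290 - 5P = -34 + P gives P* = 54, Q* = 20.
Demand choke price: P = 58; supply starts at P = 34.
CS = ½(58 − 54)(20) = 40; PS = ½(54 − 34)(20) = 200.

Total surplus = 240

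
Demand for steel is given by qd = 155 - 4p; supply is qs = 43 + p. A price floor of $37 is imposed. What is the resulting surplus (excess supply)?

Surplus = 73

Equilibrium price would be p* = 22.4, so the floor at 37 binds.
At p = 37: qd = 7, qs = 80.
Surplus = 80 − 7 = 73.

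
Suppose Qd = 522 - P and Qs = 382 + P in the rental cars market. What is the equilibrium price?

Set Qd = Qs: 522 - P = 382 + P.
140 = 2P, so P* = 70.
Q* = 522 − 1(70) = 452.

P* = 70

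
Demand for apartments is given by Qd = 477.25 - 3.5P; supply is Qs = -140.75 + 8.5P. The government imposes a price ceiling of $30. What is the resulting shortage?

Equilibrium price would be P* = 51.5, so the ceiling at 30 binds.
At P = 30: Qd = 477.25 − 3.5(30) = 372.25, Qs = -140.75 + 8.5(30) = 114.25.
Shortage = 372.25 − 114.25 = 258.

Shortage = 258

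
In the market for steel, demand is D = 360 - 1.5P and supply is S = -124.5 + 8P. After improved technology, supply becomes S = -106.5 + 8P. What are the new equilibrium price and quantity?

Original equilibrium: P* = 51, Q* = 283.5.
New equilibrium: 360 - 1.5P = -106.5 + 8P, so 466.5 = 9.5P and P' = 933/19; Q' = 360 − 1.5(933/19) = 10881/38.

P' = 933/19, Q' = 10881/38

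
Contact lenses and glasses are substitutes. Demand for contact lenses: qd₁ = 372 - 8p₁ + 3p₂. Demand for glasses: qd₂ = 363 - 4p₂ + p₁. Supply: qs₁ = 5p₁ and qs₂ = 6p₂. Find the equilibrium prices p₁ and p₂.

p₁ = 4809/127, p₂ = 5091/127

Market 1: 372 - 8p₁ + 3p₂ = 5p₁ → 13p₁ - 3p₂ = 372.
Market 2: 10p₂ - p₁ = 363.
Eliminating p₂: 10×(1) + 3×(2) gives 127p₁ = 4809, so p₁ = 4809/127.
Back-substitute into (2): p₂ = (363 + 1×4809/127) / 10 = 5091/127.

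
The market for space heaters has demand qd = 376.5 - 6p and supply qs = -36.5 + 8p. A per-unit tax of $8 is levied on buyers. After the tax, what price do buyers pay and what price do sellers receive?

Buyers pay 477/14, sellers receive 365/14

Pre-tax equilibrium: p* = 29.5, q* = 199.5.
Tax on buyers shifts demand to qd = 376.5 − 6(p + 8) = 328.5 - 6p.
328.5 - 6p = -36.5 + 8p gives seller price ps = 365/14; buyers pay pb = 365/14 + 8 = 477/14.
New quantity: q = 376.5 − 6(477/14) = 2409/14.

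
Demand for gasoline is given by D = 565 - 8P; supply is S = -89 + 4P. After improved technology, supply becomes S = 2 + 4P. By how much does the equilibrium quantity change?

Original equilibrium: P* = 54.5, Q* = 129.
New equilibrium: 565 - 8P = 2 + 4P, so 563 = 12P and P' = 563/12; Q' = 565 − 8(563/12) = 569/3.
Change in quantity: 569/3 − 129 = 182/3.

ΔQ = 182/3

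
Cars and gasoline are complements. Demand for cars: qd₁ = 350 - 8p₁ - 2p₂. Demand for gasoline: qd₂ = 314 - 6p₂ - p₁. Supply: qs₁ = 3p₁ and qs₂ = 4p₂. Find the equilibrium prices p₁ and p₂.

Market 1: 350 - 8p₁ - 2p₂ = 3p₁ → 11p₁ + 2p₂ = 350.
Market 2: 10p₂ + p₁ = 314.
Eliminating p₂: 10×(1) − 2×(2) gives 108p₁ = 2872, so p₁ = 718/27.
Back-substitute into (2): p₂ = (314 − 1×718/27) / 10 = 776/27.

p₁ = 718/27, p₂ = 776/27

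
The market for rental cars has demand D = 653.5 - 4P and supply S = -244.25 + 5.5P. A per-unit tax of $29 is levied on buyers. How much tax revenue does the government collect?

Tax revenue = 229593/38

Pre-tax equilibrium: P* = 94.5, Q* = 275.5.
Tax on buyers shifts demand to D = 653.5 − 4(P + 29) = 537.5 - 4P.
537.5 - 4P = -244.25 + 5.5P gives seller price Ps = 3127/38; buyers pay Pb = 3127/38 + 29 = 4229/38.
New quantity: Q = 653.5 − 4(4229/38) = 7917/38.
Revenue = 29 × 7917/38 = 229593/38.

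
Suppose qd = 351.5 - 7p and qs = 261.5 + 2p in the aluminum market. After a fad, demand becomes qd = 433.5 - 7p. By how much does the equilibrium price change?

Δp = 82/9

Original equilibrium: p* = 10, q* = 281.5.
New equilibrium: 433.5 - 7p = 261.5 + 2p, so 172 = 9p and p' = 172/9; q' = 433.5 − 7(172/9) = 5395/18.
Change in price: 172/9 − 10 = 82/9.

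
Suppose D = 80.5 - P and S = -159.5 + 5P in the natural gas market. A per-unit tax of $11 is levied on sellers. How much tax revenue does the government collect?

Tax revenue = 1034/3

Pre-tax equilibrium: P* = 40, Q* = 40.5.
Tax on sellers shifts supply to S = -159.5 + 5(P − 11) = -214.5 + 5P.
80.5 - P = -214.5 + 5P gives buyer price Pb = 295/6; sellers receive Ps = 295/6 − 11 = 229/6.
New quantity: Q = 80.5 − 1(295/6) = 94/3.
Revenue = 11 × 94/3 = 1034/3.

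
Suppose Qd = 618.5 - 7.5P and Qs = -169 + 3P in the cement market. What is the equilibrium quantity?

Set Qd = Qs: 618.5 - 7.5P = -169 + 3P.
787.5 = 10.5P, so P* = 75.
Q* = 618.5 − 7.5(75) = 56.

Q* = 56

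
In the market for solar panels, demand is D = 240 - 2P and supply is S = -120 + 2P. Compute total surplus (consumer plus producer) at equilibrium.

Total surplus = 1800

Equilibrium: 240 - 2P = -120 + 2P gives P* = 90, Q* = 60.
Demand choke price: P = 120; supply starts at P = 60.
CS = ½(120 − 90)(60) = 900; PS = ½(90 − 60)(60) = 900.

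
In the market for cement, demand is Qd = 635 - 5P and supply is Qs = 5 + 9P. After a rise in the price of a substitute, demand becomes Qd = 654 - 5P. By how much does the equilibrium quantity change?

Original equilibrium: P* = 45, Q* = 410.
New equilibrium: 654 - 5P = 5 + 9P, so 649 = 14P and P' = 649/14; Q' = 654 − 5(649/14) = 5911/14.
Change in quantity: 5911/14 − 410 = 171/14.

ΔQ = 171/14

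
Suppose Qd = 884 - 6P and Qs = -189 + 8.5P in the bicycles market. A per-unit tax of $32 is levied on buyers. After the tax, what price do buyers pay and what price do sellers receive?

Buyers pay 2690/29, sellers receive 1762/29

Pre-tax equilibrium: P* = 74, Q* = 440.
Tax on buyers shifts demand to Qd = 884 − 6(P + 32) = 692 - 6P.
692 - 6P = -189 + 8.5P gives seller price Ps = 1762/29; buyers pay Pb = 1762/29 + 32 = 2690/29.
New quantity: Q = 884 − 6(2690/29) = 9496/29.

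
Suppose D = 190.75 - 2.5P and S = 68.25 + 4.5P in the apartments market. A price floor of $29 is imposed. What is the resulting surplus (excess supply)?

Surplus = 80.5

Equilibrium price would be P* = 17.5, so the floor at 29 binds.
At P = 29: D = 118.25, S = 198.75.
Surplus = 198.75 − 118.25 = 80.5.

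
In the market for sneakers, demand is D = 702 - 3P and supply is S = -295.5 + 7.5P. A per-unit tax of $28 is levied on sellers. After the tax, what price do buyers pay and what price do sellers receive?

Buyers pay $115, sellers receive $87

Pre-tax equilibrium: P* = 95, Q* = 417.
Tax on sellers shifts supply to S = -295.5 + 7.5(P − 28) = -505.5 + 7.5P.
702 - 3P = -505.5 + 7.5P gives buyer price Pb = 115; sellers receive Ps = 115 − 28 = 87.
New quantity: Q = 702 − 3(115) = 357.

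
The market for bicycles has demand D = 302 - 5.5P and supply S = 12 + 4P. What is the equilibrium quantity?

Set D = S: 302 - 5.5P = 12 + 4P.
290 = 9.5P, so P* = 580/19.
Q* = 302 − 5.5(580/19) = 2548/19.

Q* = 2548/19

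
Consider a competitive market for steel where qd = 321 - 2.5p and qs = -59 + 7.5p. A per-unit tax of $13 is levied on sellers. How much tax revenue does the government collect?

Pre-tax equilibrium: p* = 38, q* = 226.
Tax on sellers shifts supply to qs = -59 + 7.5(p − 13) = -156.5 + 7.5p.
321 - 2.5p = -156.5 + 7.5p gives buyer price pb = 47.75; sellers receive ps = 47.75 − 13 = 34.75.
New quantity: q = 321 − 2.5(47.75) = 201.625.
Revenue = 13 × 201.625 = 2621.125.

Tax revenue = 2621.125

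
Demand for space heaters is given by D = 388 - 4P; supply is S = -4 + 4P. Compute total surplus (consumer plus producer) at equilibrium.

Equilibrium: 388 - 4P = -4 + 4P gives P* = 49, Q* = 192.
Demand choke price: P = 97; supply starts at P = 1.
CS = ½(97 − 49)(192) = 4608; PS = ½(49 − 1)(192) = 4608.

Total surplus = 9216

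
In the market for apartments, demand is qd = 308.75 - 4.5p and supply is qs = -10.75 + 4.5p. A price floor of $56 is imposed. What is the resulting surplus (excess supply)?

Surplus = 184.5

Equilibrium price would be p* = 35.5, so the floor at 56 binds.
At p = 56: qd = 56.75, qs = 241.25.
Surplus = 241.25 − 56.75 = 184.5.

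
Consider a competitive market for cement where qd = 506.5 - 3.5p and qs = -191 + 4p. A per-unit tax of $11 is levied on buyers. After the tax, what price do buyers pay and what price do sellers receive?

Buyers pay 1483/15, sellers receive 1318/15

Pre-tax equilibrium: p* = 93, q* = 181.
Tax on buyers shifts demand to qd = 506.5 − 3.5(p + 11) = 468 - 3.5p.
468 - 3.5p = -191 + 4p gives seller price ps = 1318/15; buyers pay pb = 1318/15 + 11 = 1483/15.
New quantity: q = 506.5 − 3.5(1483/15) = 2407/15.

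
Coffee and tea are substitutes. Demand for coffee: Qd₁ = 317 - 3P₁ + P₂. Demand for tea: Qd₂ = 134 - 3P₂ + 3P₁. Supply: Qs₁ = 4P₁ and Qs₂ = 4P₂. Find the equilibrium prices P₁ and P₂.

P₁ = 2353/46, P₂ = 1889/46

Market 1: 317 - 3P₁ + P₂ = 4P₁ → 7P₁ - P₂ = 317.
Market 2: 7P₂ - 3P₁ = 134.
Eliminating P₂: 7×(1) + 1×(2) gives 46P₁ = 2353, so P₁ = 2353/46.
Back-substitute into (2): P₂ = (134 + 3×2353/46) / 7 = 1889/46.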